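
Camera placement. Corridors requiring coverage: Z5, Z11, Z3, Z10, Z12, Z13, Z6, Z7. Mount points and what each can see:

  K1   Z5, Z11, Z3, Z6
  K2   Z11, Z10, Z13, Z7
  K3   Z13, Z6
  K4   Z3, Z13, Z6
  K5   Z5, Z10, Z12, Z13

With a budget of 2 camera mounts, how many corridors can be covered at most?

7

Choosing K1, K2 covers {Z5, Z11, Z3, Z10, Z13, Z6, Z7} — 7 corridors.
No choice of 2 camera mounts does better; here Z12 is left uncovered.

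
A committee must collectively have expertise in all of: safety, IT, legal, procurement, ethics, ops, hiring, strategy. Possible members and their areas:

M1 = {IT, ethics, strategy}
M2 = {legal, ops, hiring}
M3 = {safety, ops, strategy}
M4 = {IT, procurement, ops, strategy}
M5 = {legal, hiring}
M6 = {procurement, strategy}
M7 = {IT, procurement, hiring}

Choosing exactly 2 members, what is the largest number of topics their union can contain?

6

Choosing M1, M2 covers {IT, legal, ethics, ops, hiring, strategy} — 6 topics.
No choice of 2 members does better; here safety, procurement are left uncovered.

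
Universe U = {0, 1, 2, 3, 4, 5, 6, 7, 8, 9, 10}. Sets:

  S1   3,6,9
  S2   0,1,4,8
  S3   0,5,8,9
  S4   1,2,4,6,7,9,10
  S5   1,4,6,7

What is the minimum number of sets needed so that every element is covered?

S1, S3, S4 together cover {0, 1, 2, 3, 4, 5, 6, 7, 8, 9, 10} — every element.
No 2 of the 5 sets cover everything (all 10 pairs fall short), so 3 is minimum.

3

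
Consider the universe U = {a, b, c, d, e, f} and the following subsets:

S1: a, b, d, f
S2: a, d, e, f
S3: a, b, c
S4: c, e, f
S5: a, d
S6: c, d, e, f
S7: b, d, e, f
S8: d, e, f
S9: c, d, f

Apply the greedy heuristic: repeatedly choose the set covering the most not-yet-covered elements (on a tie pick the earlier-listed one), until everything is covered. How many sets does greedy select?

2

Pick 1: S1 covers 4 new elements (a, b, d, f).
Pick 2: S4 covers 2 new elements (c, e).
Greedy uses 2 sets.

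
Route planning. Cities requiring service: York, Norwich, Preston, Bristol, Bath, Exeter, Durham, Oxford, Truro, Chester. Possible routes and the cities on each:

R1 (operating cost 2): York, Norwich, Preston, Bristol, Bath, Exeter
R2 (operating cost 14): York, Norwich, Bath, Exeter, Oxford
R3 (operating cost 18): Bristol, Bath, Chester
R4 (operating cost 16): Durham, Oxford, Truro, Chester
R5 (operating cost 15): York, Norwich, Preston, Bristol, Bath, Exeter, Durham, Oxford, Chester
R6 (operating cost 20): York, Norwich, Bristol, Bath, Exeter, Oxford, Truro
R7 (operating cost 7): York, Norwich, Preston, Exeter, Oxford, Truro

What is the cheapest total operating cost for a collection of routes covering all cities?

R1, R4 cover every city at operating cost 2 + 16 = 18.
Any cover uses at least 2 routes; among all covering selections none totals below 18.

18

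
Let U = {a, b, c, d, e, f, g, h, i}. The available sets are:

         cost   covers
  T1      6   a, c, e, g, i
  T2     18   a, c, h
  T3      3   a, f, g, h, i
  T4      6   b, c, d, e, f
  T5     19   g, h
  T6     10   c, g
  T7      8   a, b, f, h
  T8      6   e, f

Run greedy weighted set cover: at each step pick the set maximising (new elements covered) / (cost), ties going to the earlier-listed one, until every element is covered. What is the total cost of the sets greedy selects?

9

Pick 1: T3 adds 5 new (a, f, g, h, i) at cost 3 (ratio 5/3).
Pick 2: T4 adds 4 new (b, c, d, e) at cost 6 (ratio 4/6).
Greedy total cost: 3 + 6 = 9.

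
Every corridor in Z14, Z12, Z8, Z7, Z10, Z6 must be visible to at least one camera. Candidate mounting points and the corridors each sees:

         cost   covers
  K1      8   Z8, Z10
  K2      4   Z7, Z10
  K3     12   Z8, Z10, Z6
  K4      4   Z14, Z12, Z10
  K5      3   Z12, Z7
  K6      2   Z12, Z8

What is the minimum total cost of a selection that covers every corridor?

19

K3, K4, K5 cover every corridor at cost 12 + 4 + 3 = 19.
Any cover uses at least 3 camera mounts; among all covering selections none totals below 19.
Greedy by coverage-per-cost would pick K6, K2, K4, K3 for 22 — worse than the optimum 19.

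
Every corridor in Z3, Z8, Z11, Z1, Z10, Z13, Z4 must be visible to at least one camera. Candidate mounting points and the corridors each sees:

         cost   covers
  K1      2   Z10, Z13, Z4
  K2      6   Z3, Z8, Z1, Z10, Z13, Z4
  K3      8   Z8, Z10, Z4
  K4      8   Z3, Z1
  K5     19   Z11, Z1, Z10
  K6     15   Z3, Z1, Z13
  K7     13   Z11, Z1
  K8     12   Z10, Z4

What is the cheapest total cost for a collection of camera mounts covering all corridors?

K2, K7 cover every corridor at cost 6 + 13 = 19.
Any cover uses at least 2 camera mounts; among all covering selections none totals below 19.

19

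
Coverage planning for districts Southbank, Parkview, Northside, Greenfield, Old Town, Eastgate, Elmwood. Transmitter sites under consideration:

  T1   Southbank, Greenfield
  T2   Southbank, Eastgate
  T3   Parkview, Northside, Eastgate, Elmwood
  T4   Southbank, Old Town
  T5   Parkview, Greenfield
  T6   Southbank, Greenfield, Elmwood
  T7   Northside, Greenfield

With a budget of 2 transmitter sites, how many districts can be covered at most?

Choosing T1, T3 covers {Southbank, Parkview, Northside, Greenfield, Eastgate, Elmwood} — 6 districts.
No choice of 2 transmitter sites does better; here Old Town is left uncovered.

6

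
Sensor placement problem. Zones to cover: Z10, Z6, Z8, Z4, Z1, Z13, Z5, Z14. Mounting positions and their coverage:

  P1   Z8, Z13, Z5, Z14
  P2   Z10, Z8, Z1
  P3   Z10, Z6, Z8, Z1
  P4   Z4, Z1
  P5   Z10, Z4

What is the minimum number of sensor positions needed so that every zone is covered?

P1, P3, P4 together cover {Z10, Z6, Z8, Z4, Z1, Z13, Z5, Z14} — every zone.
No 2 of the 5 sensor positions cover everything (all 10 pairs fall short), so 3 is minimum.

3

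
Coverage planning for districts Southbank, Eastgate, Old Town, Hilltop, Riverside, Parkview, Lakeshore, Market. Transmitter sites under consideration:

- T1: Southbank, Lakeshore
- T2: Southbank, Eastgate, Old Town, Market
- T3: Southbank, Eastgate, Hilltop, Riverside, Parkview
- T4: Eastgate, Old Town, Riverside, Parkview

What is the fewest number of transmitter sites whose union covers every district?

T1, T2, T3 together cover {Southbank, Eastgate, Old Town, Hilltop, Riverside, Parkview, Lakeshore, Market} — every district.
No 2 of the 4 transmitter sites cover everything (all 6 pairs fall short), so 3 is minimum.

3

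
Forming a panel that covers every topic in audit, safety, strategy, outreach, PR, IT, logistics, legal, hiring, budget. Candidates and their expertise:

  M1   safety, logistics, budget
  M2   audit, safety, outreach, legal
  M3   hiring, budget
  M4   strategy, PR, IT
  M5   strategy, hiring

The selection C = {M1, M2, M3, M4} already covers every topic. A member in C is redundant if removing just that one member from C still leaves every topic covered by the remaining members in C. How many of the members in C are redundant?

Drop M1: logistics uncovered — not redundant.
Drop M2: audit, outreach, legal uncovered — not redundant.
Drop M3: hiring uncovered — not redundant.
Drop M4: strategy, PR, IT uncovered — not redundant.
None of the members in C is redundant.

0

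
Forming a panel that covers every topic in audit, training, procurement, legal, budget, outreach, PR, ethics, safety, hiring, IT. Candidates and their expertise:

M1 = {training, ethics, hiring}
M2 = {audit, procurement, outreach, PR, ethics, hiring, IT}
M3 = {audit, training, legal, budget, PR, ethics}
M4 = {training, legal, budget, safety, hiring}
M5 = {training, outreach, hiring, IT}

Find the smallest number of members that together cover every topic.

2

M2, M4 together cover {audit, training, procurement, legal, budget, outreach, PR, ethics, safety, hiring, IT} — every topic.
No single member contains all 11 topics, so 2 is optimal.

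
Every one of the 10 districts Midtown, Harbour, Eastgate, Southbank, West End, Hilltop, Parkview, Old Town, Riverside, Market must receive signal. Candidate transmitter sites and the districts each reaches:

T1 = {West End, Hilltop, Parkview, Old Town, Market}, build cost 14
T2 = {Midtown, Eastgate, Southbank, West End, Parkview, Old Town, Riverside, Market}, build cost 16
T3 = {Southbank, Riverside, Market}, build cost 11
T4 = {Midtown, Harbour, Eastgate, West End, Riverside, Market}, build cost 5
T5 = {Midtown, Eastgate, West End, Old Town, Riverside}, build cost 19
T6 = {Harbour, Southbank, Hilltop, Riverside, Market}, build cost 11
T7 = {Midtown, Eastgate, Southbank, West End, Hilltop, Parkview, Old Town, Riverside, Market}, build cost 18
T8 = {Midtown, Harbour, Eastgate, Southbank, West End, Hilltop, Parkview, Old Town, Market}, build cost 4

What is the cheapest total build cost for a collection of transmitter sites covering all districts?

9

T4, T8 cover every district at build cost 5 + 4 = 9.
Any cover uses at least 2 transmitter sites; among all covering selections none totals below 9.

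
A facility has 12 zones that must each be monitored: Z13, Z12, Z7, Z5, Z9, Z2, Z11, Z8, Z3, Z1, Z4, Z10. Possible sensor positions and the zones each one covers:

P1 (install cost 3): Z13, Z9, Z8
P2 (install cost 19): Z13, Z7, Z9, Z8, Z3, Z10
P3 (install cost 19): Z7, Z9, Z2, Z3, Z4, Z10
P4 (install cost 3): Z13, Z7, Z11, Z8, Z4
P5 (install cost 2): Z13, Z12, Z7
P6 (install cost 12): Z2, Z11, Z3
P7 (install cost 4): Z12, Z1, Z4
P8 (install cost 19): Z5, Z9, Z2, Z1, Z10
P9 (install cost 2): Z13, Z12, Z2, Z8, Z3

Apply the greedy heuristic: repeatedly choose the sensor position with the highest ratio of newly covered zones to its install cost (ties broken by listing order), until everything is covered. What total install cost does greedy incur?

31

Pick 1: P9 adds 5 new (Z13, Z12, Z2, Z8, Z3) at install cost 2 (ratio 5/2).
Pick 2: P4 adds 3 new (Z7, Z11, Z4) at install cost 3 (ratio 3/3).
Pick 3: P1 adds 1 new (Z9) at install cost 3 (ratio 1/3).
Pick 4: P7 adds 1 new (Z1) at install cost 4 (ratio 1/4).
Pick 5: P8 adds 2 new (Z5, Z10) at install cost 19 (ratio 2/19).
Greedy total install cost: 2 + 3 + 3 + 4 + 19 = 31. (The true optimum is 24, so greedy overshoots here.)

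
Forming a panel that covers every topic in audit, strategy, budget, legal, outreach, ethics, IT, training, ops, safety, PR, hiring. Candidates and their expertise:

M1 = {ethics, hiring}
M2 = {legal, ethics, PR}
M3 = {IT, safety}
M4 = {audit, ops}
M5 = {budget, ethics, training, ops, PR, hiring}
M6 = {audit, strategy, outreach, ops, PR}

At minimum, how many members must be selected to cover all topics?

4

M2, M3, M5, M6 together cover {audit, strategy, budget, legal, outreach, ethics, IT, training, ops, safety, PR, hiring} — every topic.
No 3 of the 6 members cover everything (all 20 triples fall short), so 4 is minimum.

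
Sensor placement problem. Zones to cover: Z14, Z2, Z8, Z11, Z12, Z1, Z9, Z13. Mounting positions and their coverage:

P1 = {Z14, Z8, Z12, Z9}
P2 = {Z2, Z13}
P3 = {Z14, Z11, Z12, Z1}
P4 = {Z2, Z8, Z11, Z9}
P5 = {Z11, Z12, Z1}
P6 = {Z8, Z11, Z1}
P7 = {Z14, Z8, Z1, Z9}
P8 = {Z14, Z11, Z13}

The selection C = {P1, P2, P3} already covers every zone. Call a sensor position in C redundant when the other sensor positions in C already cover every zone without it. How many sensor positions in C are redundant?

Drop P1: Z8, Z9 uncovered — not redundant.
Drop P2: Z2, Z13 uncovered — not redundant.
Drop P3: Z11, Z1 uncovered — not redundant.
None of the sensor positions in C is redundant.

0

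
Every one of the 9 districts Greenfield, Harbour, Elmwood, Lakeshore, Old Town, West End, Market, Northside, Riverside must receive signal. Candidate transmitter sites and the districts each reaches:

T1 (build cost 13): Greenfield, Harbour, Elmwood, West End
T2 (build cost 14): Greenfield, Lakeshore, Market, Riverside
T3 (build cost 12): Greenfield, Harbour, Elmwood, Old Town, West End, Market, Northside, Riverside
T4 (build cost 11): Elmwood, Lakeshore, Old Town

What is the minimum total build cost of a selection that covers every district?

T3, T4 cover every district at build cost 12 + 11 = 23.
Any cover uses at least 2 transmitter sites; among all covering selections none totals below 23.

23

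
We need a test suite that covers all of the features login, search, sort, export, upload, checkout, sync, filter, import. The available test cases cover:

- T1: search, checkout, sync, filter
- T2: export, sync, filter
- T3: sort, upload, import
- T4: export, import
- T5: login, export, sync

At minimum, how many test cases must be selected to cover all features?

3

T1, T3, T5 together cover {login, search, sort, export, upload, checkout, sync, filter, import} — every feature.
No 2 of the 5 test cases cover everything (all 10 pairs fall short), so 3 is minimum.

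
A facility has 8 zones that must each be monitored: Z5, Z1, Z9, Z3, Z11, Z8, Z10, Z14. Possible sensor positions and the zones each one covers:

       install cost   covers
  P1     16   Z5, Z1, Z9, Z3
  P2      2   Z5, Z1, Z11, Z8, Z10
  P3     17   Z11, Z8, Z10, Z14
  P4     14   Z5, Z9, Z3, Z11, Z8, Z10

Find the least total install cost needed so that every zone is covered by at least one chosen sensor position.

P1, P3 cover every zone at install cost 16 + 17 = 33.
Any cover uses at least 2 sensor positions; among all covering selections none totals below 33.

33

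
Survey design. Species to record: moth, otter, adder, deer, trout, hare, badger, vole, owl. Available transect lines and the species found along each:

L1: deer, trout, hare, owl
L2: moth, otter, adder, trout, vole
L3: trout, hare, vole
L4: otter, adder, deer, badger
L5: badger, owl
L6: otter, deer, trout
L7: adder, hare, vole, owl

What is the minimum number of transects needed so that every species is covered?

3

L1, L2, L4 together cover {moth, otter, adder, deer, trout, hare, badger, vole, owl} — every species.
No 2 of the 7 transects cover everything (all 21 pairs fall short), so 3 is minimum.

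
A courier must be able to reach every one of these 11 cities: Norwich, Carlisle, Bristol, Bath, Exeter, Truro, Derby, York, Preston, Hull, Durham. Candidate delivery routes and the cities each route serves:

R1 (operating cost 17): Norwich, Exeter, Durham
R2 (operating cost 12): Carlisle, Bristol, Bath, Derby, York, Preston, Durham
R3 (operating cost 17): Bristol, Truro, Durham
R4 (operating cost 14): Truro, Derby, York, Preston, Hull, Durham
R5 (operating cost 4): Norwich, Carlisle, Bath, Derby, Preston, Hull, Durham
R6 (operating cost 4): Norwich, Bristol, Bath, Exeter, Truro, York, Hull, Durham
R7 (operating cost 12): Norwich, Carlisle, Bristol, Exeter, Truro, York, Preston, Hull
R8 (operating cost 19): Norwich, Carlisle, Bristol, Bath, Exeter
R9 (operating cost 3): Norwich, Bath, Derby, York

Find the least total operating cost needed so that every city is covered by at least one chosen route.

8

R5, R6 cover every city at operating cost 4 + 4 = 8.
Any cover uses at least 2 routes; among all covering selections none totals below 8.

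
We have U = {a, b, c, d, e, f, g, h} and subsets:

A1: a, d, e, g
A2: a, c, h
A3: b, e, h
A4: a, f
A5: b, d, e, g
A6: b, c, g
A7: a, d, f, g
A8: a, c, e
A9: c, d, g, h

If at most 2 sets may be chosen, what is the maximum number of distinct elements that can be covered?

Choosing A2, A5 covers {a, b, c, d, e, g, h} — 7 elements.
No choice of 2 sets does better; here f is left uncovered.

7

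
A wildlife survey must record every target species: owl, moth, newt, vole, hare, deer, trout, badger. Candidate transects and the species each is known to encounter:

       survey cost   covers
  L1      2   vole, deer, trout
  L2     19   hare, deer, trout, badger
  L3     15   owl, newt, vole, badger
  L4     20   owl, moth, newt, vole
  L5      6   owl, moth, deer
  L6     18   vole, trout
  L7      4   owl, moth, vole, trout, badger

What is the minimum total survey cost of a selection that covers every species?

L2, L3, L7 cover every species at survey cost 19 + 15 + 4 = 38.
Any cover uses at least 2 transects; among all covering selections none totals below 38.
Greedy by coverage-per-survey cost would pick L1, L7, L3, L2 for 40 — worse than the optimum 38.

38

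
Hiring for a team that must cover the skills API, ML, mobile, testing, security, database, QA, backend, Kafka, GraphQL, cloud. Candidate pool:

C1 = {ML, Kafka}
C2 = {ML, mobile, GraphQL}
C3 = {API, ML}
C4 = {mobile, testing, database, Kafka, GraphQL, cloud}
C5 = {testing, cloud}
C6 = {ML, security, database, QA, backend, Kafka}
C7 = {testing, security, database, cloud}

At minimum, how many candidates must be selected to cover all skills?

3

C3, C4, C6 together cover {API, ML, mobile, testing, security, database, QA, backend, Kafka, GraphQL, cloud} — every skill.
No 2 of the 7 candidates cover everything (all 21 pairs fall short), so 3 is minimum.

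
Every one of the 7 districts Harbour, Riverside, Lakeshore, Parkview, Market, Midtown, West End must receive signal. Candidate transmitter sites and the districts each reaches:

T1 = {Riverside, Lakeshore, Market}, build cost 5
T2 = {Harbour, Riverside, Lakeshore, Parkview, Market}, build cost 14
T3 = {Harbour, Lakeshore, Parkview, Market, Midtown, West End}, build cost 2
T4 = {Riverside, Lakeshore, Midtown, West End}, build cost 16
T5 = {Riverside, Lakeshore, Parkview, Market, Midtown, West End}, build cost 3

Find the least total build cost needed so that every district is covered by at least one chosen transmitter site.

T3, T5 cover every district at build cost 2 + 3 = 5.
Any cover uses at least 2 transmitter sites; among all covering selections none totals below 5.

5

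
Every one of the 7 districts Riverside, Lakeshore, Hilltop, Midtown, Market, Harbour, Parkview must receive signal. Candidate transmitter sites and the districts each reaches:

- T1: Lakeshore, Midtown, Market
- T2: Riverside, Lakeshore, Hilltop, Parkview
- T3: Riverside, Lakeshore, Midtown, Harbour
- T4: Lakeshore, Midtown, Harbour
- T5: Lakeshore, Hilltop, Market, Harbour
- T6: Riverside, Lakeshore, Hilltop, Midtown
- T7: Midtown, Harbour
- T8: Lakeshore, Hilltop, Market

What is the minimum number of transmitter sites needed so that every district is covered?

T1, T2, T3 together cover {Riverside, Lakeshore, Hilltop, Midtown, Market, Harbour, Parkview} — every district.
No 2 of the 8 transmitter sites cover everything (all 28 pairs fall short), so 3 is minimum.

3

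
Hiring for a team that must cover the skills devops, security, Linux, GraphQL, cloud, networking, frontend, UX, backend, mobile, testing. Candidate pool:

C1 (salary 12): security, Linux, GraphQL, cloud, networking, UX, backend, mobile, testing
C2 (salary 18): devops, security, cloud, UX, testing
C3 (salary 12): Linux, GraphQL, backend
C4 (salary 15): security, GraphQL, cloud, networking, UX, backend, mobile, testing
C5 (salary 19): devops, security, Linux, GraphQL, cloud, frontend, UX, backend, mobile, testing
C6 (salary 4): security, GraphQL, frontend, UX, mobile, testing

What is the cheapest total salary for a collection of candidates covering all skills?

31

C1, C5 cover every skill at salary 12 + 19 = 31.
Any cover uses at least 2 candidates; among all covering selections none totals below 31.
Greedy by coverage-per-salary would pick C6, C1, C2 for 34 — worse than the optimum 31.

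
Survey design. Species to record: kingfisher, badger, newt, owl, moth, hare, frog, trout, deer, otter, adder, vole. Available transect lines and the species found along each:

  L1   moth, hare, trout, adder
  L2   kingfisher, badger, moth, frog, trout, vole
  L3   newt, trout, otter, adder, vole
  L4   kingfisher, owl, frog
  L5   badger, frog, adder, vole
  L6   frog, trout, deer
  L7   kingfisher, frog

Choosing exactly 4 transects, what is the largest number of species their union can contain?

11

Choosing L1, L2, L3, L4 covers {kingfisher, badger, newt, owl, moth, hare, frog, trout, otter, adder, vole} — 11 species.
No choice of 4 transects does better; here deer is left uncovered.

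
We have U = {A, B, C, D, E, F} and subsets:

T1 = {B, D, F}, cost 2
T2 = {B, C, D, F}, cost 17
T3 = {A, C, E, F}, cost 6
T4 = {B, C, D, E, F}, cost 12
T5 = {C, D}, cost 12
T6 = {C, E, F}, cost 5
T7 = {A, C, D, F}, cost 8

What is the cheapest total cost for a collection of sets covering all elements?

T1, T3 cover every element at cost 2 + 6 = 8.
Any cover uses at least 2 sets; among all covering selections none totals below 8.

8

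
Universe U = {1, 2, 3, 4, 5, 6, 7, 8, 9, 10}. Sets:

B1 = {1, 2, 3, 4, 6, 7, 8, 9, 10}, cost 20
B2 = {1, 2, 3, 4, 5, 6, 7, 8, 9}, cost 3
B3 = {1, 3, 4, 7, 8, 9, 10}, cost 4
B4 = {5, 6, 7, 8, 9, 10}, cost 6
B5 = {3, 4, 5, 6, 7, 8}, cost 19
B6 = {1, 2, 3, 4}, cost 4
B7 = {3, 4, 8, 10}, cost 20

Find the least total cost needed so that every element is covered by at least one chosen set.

B2, B3 cover every element at cost 3 + 4 = 7.
Any cover uses at least 2 sets; among all covering selections none totals below 7.

7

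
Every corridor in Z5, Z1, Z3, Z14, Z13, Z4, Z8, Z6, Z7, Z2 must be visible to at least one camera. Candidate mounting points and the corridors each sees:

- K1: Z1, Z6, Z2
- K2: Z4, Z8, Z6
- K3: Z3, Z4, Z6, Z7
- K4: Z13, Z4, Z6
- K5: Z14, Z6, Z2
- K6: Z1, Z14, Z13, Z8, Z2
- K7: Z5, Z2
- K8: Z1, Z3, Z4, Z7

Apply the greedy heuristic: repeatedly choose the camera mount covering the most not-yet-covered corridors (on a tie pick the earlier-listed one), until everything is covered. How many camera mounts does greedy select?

3

Pick 1: K6 covers 5 new corridors (Z1, Z14, Z13, Z8, Z2).
Pick 2: K3 covers 4 new corridors (Z3, Z4, Z6, Z7).
Pick 3: K7 covers 1 new corridors (Z5).
Greedy uses 3 camera mounts.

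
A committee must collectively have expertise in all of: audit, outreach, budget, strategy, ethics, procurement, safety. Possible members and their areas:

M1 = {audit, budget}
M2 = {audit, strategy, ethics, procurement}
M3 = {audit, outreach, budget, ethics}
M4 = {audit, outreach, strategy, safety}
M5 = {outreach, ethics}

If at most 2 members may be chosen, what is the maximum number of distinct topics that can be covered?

6

Choosing M2, M3 covers {audit, outreach, budget, strategy, ethics, procurement} — 6 topics.
No choice of 2 members does better; here safety is left uncovered.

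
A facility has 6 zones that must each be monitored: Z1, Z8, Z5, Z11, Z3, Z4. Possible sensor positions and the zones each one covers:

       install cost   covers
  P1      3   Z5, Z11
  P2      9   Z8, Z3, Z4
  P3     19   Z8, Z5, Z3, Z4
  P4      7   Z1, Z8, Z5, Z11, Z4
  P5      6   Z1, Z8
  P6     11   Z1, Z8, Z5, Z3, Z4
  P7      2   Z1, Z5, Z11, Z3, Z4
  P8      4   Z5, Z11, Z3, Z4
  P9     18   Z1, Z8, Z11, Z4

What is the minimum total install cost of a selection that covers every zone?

8

P5, P7 cover every zone at install cost 6 + 2 = 8.
Any cover uses at least 2 sensor positions; among all covering selections none totals below 8.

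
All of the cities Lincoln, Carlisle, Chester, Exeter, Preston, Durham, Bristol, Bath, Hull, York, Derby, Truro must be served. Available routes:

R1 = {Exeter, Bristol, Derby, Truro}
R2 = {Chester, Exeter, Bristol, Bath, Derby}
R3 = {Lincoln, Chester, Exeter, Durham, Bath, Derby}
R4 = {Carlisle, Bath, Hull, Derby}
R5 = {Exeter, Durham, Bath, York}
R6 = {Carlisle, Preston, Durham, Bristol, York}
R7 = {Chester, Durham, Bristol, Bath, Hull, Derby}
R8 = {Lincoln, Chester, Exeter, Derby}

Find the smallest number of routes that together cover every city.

4

R1, R3, R4, R6 together cover {Lincoln, Carlisle, Chester, Exeter, Preston, Durham, Bristol, Bath, Hull, York, Derby, Truro} — every city.
No 3 of the 8 routes cover everything (all 56 triples fall short), so 4 is minimum.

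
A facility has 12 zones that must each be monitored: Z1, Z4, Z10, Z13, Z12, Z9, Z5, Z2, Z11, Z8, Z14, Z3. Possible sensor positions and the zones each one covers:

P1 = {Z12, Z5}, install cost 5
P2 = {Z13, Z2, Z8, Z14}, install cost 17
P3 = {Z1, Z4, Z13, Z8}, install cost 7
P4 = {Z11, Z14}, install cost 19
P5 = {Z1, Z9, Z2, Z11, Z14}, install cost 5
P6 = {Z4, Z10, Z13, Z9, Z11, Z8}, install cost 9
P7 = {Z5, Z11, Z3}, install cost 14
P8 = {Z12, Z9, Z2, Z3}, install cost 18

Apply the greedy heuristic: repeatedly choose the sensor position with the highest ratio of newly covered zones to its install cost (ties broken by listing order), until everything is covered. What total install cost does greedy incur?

Pick 1: P5 adds 5 new (Z1, Z9, Z2, Z11, Z14) at install cost 5 (ratio 5/5).
Pick 2: P6 adds 4 new (Z4, Z10, Z13, Z8) at install cost 9 (ratio 4/9).
Pick 3: P1 adds 2 new (Z12, Z5) at install cost 5 (ratio 2/5).
Pick 4: P7 adds 1 new (Z3) at install cost 14 (ratio 1/14).
Greedy total install cost: 5 + 9 + 5 + 14 = 33.

33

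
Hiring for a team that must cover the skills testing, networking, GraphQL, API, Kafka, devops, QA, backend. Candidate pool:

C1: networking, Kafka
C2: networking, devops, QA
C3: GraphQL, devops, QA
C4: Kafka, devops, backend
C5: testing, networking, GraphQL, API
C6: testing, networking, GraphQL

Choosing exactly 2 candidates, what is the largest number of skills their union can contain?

Choosing C4, C5 covers {testing, networking, GraphQL, API, Kafka, devops, backend} — 7 skills.
No choice of 2 candidates does better; here QA is left uncovered.

7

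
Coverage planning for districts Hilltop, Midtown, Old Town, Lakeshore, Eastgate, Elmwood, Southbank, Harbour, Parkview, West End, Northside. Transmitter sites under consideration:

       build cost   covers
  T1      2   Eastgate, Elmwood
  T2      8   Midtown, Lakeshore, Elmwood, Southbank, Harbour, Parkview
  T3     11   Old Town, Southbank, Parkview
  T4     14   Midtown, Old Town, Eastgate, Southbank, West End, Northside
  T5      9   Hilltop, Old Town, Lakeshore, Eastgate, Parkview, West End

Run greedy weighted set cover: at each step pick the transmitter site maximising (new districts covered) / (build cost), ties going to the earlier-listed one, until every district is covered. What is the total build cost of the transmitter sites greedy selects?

33

Pick 1: T1 adds 2 new (Eastgate, Elmwood) at build cost 2 (ratio 2/2).
Pick 2: T2 adds 5 new (Midtown, Lakeshore, Southbank, Harbour, Parkview) at build cost 8 (ratio 5/8).
Pick 3: T5 adds 3 new (Hilltop, Old Town, West End) at build cost 9 (ratio 3/9).
Pick 4: T4 adds 1 new (Northside) at build cost 14 (ratio 1/14).
Greedy total build cost: 2 + 8 + 9 + 14 = 33. (The true optimum is 31, so greedy overshoots here.)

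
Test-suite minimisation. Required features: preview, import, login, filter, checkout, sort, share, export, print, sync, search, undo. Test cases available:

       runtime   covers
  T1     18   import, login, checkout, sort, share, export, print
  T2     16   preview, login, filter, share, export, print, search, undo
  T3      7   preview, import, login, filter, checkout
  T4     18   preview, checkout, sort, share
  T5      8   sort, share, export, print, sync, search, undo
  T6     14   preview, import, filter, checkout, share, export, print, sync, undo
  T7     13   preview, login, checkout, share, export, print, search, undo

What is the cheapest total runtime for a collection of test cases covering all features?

T3, T5 cover every feature at runtime 7 + 8 = 15.
Any cover uses at least 2 test cases; among all covering selections none totals below 15.

15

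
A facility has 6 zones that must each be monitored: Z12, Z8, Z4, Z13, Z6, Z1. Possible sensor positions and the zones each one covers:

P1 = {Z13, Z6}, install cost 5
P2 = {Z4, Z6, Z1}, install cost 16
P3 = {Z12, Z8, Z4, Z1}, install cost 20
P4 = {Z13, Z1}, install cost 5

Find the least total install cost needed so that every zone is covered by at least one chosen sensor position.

P1, P3 cover every zone at install cost 5 + 20 = 25.
Any cover uses at least 2 sensor positions; among all covering selections none totals below 25.

25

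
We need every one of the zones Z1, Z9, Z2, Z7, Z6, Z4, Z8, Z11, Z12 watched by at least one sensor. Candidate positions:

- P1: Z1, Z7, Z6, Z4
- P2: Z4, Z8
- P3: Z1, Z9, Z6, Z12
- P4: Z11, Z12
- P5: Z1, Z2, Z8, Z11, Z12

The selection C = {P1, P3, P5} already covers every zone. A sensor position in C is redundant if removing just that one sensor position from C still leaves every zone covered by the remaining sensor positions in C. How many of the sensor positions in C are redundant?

Drop P1: Z7, Z4 uncovered — not redundant.
Drop P3: Z9 uncovered — not redundant.
Drop P5: Z2, Z8, Z11 uncovered — not redundant.
None of the sensor positions in C is redundant.

0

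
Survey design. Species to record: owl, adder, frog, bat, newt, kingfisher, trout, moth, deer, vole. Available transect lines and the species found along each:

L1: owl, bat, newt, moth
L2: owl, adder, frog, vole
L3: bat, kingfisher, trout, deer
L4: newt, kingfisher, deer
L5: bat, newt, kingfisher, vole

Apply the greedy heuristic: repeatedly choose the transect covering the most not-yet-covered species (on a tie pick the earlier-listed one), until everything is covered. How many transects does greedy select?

3

Pick 1: L1 covers 4 new species (owl, bat, newt, moth).
Pick 2: L2 covers 3 new species (adder, frog, vole).
Pick 3: L3 covers 3 new species (kingfisher, trout, deer).
Greedy uses 3 transects.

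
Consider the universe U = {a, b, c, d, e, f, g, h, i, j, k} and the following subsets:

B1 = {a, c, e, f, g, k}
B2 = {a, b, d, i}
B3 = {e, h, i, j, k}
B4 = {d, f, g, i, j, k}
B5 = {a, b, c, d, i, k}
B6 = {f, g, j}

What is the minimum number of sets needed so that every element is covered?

3

B1, B2, B3 together cover {a, b, c, d, e, f, g, h, i, j, k} — every element.
No 2 of the 6 sets cover everything (all 15 pairs fall short), so 3 is minimum.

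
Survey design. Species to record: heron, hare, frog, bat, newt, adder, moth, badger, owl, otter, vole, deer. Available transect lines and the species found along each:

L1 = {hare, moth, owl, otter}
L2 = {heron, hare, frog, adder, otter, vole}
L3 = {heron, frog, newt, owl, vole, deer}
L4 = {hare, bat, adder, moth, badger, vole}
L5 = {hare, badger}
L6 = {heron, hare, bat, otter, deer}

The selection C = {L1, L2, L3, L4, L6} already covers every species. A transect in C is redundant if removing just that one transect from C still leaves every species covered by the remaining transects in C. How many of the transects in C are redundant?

Drop L1: the rest still cover every species — redundant.
Drop L2: the rest still cover every species — redundant.
Drop L3: newt uncovered — not redundant.
Drop L4: badger uncovered — not redundant.
Drop L6: the rest still cover every species — redundant.
3 redundant: L1, L2, L6.

3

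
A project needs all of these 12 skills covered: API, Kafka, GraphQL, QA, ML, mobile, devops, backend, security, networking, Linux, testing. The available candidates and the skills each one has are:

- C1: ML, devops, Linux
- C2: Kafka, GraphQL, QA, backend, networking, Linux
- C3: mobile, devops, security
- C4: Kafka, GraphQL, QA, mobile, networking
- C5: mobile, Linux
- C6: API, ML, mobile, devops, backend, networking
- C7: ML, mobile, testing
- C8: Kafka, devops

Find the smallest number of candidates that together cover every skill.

4

C2, C3, C6, C7 together cover {API, Kafka, GraphQL, QA, ML, mobile, devops, backend, security, networking, Linux, testing} — every skill.
No 3 of the 8 candidates cover everything (all 56 triples fall short), so 4 is minimum.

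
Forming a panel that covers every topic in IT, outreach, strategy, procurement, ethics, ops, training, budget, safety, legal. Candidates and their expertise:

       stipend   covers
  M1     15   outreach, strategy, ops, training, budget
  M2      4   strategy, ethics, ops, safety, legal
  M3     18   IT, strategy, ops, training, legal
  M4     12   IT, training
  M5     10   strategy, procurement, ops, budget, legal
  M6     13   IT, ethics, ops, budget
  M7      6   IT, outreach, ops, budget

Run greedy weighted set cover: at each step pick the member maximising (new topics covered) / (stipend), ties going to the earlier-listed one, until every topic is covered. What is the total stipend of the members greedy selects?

32

Pick 1: M2 adds 5 new (strategy, ethics, ops, safety, legal) at stipend 4 (ratio 5/4).
Pick 2: M7 adds 3 new (IT, outreach, budget) at stipend 6 (ratio 3/6).
Pick 3: M5 adds 1 new (procurement) at stipend 10 (ratio 1/10).
Pick 4: M4 adds 1 new (training) at stipend 12 (ratio 1/12).
Greedy total stipend: 4 + 6 + 10 + 12 = 32.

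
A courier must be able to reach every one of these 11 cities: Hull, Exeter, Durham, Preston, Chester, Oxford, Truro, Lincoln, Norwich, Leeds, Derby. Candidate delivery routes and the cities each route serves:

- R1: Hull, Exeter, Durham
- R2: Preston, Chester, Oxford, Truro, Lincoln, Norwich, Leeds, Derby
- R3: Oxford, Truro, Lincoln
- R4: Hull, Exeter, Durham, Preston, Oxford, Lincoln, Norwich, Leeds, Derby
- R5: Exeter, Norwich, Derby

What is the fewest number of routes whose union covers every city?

R1, R2 together cover {Hull, Exeter, Durham, Preston, Chester, Oxford, Truro, Lincoln, Norwich, Leeds, Derby} — every city.
No single route contains all 11 cities, so 2 is optimal.

2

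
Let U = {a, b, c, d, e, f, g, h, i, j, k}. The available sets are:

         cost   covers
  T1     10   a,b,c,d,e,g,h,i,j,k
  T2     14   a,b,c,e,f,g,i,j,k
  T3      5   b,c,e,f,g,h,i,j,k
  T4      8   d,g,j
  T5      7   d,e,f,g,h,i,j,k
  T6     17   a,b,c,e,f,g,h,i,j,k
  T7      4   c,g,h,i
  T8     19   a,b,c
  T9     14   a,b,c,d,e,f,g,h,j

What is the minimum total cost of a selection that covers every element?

T1, T3 cover every element at cost 10 + 5 = 15.
Any cover uses at least 2 sets; among all covering selections none totals below 15.

15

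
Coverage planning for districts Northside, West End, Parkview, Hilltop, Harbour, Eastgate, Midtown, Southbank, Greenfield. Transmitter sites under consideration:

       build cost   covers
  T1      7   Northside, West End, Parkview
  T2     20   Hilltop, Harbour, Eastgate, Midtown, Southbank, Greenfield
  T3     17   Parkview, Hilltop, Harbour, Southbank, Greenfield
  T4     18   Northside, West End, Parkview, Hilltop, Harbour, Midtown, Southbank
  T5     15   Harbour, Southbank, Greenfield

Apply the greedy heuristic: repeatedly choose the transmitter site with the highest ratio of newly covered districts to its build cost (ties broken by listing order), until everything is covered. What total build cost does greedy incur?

27

Pick 1: T1 adds 3 new (Northside, West End, Parkview) at build cost 7 (ratio 3/7).
Pick 2: T2 adds 6 new (Hilltop, Harbour, Eastgate, Midtown, Southbank, Greenfield) at build cost 20 (ratio 6/20).
Greedy total build cost: 7 + 20 = 27.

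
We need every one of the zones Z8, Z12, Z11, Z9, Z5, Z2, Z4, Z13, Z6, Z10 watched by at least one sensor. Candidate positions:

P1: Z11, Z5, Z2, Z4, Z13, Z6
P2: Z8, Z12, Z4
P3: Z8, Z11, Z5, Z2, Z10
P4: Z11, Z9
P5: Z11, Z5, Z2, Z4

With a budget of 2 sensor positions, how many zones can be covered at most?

8

Choosing P1, P2 covers {Z8, Z12, Z11, Z5, Z2, Z4, Z13, Z6} — 8 zones.
No choice of 2 sensor positions does better; here Z9, Z10 are left uncovered.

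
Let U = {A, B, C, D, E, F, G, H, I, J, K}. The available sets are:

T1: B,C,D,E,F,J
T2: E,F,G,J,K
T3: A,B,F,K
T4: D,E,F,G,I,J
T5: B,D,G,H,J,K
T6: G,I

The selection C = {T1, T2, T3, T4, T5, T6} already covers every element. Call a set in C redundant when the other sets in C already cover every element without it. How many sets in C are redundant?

3

Drop T1: C uncovered — not redundant.
Drop T2: the rest still cover every element — redundant.
Drop T3: A uncovered — not redundant.
Drop T4: the rest still cover every element — redundant.
Drop T5: H uncovered — not redundant.
Drop T6: the rest still cover every element — redundant.
3 redundant: T2, T4, T6.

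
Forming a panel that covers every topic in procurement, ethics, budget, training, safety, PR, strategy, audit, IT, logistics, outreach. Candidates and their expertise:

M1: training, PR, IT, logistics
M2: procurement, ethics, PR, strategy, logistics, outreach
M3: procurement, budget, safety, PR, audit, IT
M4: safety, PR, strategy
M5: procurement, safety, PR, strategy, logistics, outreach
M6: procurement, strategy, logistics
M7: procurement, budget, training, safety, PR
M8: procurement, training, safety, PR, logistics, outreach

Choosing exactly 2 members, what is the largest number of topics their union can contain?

Choosing M2, M3 covers {procurement, ethics, budget, safety, PR, strategy, audit, IT, logistics, outreach} — 10 topics.
No choice of 2 members does better; here training is left uncovered.

10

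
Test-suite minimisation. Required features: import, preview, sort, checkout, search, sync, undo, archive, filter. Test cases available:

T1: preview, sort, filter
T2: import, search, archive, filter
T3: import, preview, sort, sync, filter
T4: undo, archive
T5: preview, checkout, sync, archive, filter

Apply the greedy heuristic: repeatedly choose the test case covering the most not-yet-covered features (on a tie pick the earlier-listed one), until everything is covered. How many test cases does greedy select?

4

Pick 1: T3 covers 5 new features (import, preview, sort, sync, filter).
Pick 2: T2 covers 2 new features (search, archive).
Pick 3: T4 covers 1 new features (undo).
Pick 4: T5 covers 1 new features (checkout).
Greedy uses 4 test cases.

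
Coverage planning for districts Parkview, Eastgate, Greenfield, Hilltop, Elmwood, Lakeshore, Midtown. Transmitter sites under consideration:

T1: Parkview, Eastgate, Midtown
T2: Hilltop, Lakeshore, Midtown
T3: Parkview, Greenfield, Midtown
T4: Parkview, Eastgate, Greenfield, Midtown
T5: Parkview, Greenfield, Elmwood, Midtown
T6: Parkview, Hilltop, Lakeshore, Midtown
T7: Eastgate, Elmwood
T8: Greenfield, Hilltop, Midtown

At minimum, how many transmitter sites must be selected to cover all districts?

T1, T2, T5 together cover {Parkview, Eastgate, Greenfield, Hilltop, Elmwood, Lakeshore, Midtown} — every district.
No 2 of the 8 transmitter sites cover everything (all 28 pairs fall short), so 3 is minimum.

3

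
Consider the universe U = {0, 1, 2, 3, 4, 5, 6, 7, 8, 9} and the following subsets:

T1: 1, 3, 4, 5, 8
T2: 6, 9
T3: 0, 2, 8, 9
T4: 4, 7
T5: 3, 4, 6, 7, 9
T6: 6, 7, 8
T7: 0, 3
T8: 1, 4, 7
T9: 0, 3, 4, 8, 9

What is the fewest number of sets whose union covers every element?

3

T1, T3, T5 together cover {0, 1, 2, 3, 4, 5, 6, 7, 8, 9} — every element.
No 2 of the 9 sets cover everything (all 36 pairs fall short), so 3 is minimum.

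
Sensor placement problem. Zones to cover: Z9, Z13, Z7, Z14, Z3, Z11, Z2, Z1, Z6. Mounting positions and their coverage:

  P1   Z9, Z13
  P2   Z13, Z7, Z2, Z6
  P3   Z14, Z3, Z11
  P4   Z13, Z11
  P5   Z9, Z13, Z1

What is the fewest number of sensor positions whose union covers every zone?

3

P2, P3, P5 together cover {Z9, Z13, Z7, Z14, Z3, Z11, Z2, Z1, Z6} — every zone.
No 2 of the 5 sensor positions cover everything (all 10 pairs fall short), so 3 is minimum.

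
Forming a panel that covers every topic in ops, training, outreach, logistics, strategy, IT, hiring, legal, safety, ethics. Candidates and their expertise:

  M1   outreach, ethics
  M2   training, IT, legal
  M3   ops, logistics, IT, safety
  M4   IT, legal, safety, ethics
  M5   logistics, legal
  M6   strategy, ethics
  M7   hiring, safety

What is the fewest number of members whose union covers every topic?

M1, M2, M3, M6, M7 together cover {ops, training, outreach, logistics, strategy, IT, hiring, legal, safety, ethics} — every topic.
No 4 of the 7 members cover everything (all 35 size-4 selections fall short), so 5 is minimum.

5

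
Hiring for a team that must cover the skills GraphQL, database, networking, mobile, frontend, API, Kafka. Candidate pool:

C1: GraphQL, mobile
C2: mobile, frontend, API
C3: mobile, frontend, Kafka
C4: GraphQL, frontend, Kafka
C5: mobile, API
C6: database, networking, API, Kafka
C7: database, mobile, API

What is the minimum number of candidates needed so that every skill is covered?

C1, C2, C6 together cover {GraphQL, database, networking, mobile, frontend, API, Kafka} — every skill.
No 2 of the 7 candidates cover everything (all 21 pairs fall short), so 3 is minimum.

3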